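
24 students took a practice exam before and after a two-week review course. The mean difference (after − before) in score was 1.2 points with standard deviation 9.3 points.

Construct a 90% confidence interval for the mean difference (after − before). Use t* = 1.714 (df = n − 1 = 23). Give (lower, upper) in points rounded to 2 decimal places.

This is a matched-pairs design, so SE = s_d/√n = 9.3/√24 = 1.8984.
Margin = 1.714 × 1.8984 = 3.2539; the interval is 1.2 ± 3.2539 = (-2.05, 4.45).

(-2.05, 4.45)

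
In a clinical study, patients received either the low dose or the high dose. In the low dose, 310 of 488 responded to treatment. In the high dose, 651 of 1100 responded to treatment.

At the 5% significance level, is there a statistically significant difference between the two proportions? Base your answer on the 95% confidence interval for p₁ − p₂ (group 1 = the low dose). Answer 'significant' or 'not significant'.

Sample proportions: 310/488 = 0.6352, 651/1100 = 0.5918.
Each SE is √(p̂(1−p̂)/n): √(0.6352·0.3648/488) = 0.02179 and √(0.5918·0.4082/1100) = 0.01482.
SE(p̂₁ − p̂₂) = √(SE₁² + SE₂²) = √(0.0004748041 + 0.0002196324) = 0.02635, since the two samples are independent.
At 95% confidence z* = 1.960; margin = 1.960 × 0.02635 = 0.05165.
The difference is 0.6352 − 0.5918 = 0.0434, so the interval is 0.0434 ± 0.05165 = (-0.00825, 0.09505).
The interval (-0.00825, 0.09505) contains 0, so the difference is not significant.

not significant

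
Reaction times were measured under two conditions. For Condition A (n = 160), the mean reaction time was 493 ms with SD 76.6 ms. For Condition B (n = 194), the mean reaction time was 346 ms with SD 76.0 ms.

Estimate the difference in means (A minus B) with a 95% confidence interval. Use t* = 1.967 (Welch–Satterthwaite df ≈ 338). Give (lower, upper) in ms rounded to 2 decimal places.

(130.97, 163.03)

SE₁ = s₁/√n₁ = 76.6/√160 = 6.0558; SE₂ = 76.0/√194 = 5.4565.
Independent samples, unequal variances: SE_diff = √(SE₁² + SE₂²) = √(36.67271364 + 29.77339225) = 8.1514.
t* = 1.967, so margin of error = 1.967 × 8.1514 = 16.0338.
Difference in means = 493 − 346 = 147.0000.
147.0000 ± 16.0338 → (130.97, 163.03).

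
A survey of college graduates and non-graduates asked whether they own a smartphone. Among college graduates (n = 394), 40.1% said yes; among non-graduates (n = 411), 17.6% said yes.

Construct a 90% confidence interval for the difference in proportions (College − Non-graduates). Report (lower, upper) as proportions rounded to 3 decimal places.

(0.174, 0.276)

The two standard errors are √(0.4010×0.5990/394) = 0.02469 and √(0.1760×0.8240/411) = 0.01878.
Because the samples are independent, SE_diff = √(0.02469² + 0.01878²) = 0.03102.
Using z* = 1.645 for 90%, ME = 1.645 × 0.03102 = 0.05103.
p̂₁ − p̂₂ = 0.2250; interval 0.2250 ± 0.05103 gives (0.174, 0.276).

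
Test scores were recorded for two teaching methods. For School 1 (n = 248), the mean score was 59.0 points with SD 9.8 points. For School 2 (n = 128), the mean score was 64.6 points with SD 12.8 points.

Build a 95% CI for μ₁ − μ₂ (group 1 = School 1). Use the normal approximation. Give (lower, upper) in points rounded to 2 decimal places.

(-8.13, -3.07)

Per-group SEs: s₁/√n₁ = 9.8/√248 = 0.6223, s₂/√n₂ = 12.8/√128 = 1.1314.
Unpooled SE of the difference: √(0.38725729 + 1.28006596) = 1.2912.
Margin of error = z* · SE = 1.960 × 1.2912 = 2.5308.
x̄₁ − x̄₂ = 59.0 − 64.6 = -5.6000.
CI: -5.6000 ± 2.5308 = (-8.13, -3.07).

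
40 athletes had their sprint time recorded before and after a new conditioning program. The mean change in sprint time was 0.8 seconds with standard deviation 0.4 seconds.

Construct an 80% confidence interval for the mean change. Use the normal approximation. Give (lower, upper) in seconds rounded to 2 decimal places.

(0.72, 0.88)

Paired design: SE = s_d/√n = 0.4/√40 = 0.0632.
z* = 1.282; margin of error = 1.282 × 0.0632 = 0.0810.
0.8 ± 0.0810 → (0.72, 0.88).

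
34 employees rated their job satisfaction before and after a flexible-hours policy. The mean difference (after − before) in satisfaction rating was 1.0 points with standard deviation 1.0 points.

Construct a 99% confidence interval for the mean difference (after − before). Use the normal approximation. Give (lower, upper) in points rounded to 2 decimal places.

This is a matched-pairs design, so SE = s_d/√n = 1.0/√34 = 0.1715.
Margin = 2.576 × 0.1715 = 0.4418; the interval is 1.0 ± 0.4418 = (0.56, 1.44).

(0.56, 1.44)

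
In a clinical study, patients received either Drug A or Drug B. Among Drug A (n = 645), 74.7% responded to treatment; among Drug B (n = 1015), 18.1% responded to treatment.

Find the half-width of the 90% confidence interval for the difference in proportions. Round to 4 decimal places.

0.0345

SE₁ = √(p̂₁(1−p̂₁)/n₁) = √(0.7470·0.2530/645) = 0.01712; SE₂ = √(0.1810·0.8190/1015) = 0.01209.
Independent samples: SE of the difference = √(SE₁² + SE₂²) = √(0.0002930944 + 0.0001461681) = 0.02096.
z* for 90% confidence is 1.645, so the margin of error is 1.645 × 0.02096 = 0.03448.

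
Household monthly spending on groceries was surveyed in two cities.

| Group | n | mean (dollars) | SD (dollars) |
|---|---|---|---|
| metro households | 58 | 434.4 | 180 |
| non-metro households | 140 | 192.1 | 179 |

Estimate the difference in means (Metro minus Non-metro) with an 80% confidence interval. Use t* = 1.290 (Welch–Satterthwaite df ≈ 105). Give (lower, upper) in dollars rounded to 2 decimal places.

(206.10, 278.50)

SE₁ = s₁/√n₁ = 180/√58 = 23.6352; SE₂ = 179/√140 = 15.1283.
Independent samples, unequal variances: SE_diff = √(SE₁² + SE₂²) = √(558.62267904 + 228.86546089) = 28.0622.
t* = 1.290, so margin of error = 1.290 × 28.0622 = 36.2002.
Difference in means = 434.4 − 192.1 = 242.3000.
242.3000 ± 36.2002 → (206.10, 278.50).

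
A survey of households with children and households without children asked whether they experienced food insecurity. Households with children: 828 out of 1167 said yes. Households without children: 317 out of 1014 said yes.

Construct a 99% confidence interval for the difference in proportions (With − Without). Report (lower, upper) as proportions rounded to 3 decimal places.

(0.346, 0.448)

First, p̂₁ = 828/1167 = 0.7095; p̂₂ = 317/1014 = 0.3126.
The two standard errors are √(0.7095×0.2905/1167) = 0.01329 and √(0.3126×0.6874/1014) = 0.01456.
Because the samples are independent, SE_diff = √(0.01329² + 0.01456²) = 0.01971.
Using z* = 2.576 for 99%, ME = 2.576 × 0.01971 = 0.05077.
p̂₁ − p̂₂ = 0.3969; interval 0.3969 ± 0.05077 gives (0.346, 0.448).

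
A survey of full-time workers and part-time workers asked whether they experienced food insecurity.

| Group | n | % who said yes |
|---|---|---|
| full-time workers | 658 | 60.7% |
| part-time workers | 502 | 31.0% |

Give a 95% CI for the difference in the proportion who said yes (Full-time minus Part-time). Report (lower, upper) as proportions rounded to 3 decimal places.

(0.242, 0.352)

The two standard errors are √(0.6070×0.3930/658) = 0.01904 and √(0.3100×0.6900/502) = 0.02064.
Because the samples are independent, SE_diff = √(0.01904² + 0.02064²) = 0.02808.
Using z* = 1.960 for 95%, ME = 1.960 × 0.02808 = 0.05504.
p̂₁ − p̂₂ = 0.2970; interval 0.2970 ± 0.05504 gives (0.242, 0.352).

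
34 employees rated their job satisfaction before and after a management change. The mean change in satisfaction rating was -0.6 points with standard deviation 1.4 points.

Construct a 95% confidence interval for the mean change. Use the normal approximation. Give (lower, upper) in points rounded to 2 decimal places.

(-1.07, -0.13)

This is a matched-pairs design, so SE = s_d/√n = 1.4/√34 = 0.2401.
Margin = 1.960 × 0.2401 = 0.4706; the interval is -0.6 ± 0.4706 = (-1.07, -0.13).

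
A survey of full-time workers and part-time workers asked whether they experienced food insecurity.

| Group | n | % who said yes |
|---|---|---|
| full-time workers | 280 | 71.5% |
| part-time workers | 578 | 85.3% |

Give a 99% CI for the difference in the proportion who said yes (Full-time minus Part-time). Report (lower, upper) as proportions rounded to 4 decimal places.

(-0.2172, -0.0588)

The two standard errors are √(0.7150×0.2850/280) = 0.02698 and √(0.8530×0.1470/578) = 0.01473.
Because the samples are independent, SE_diff = √(0.02698² + 0.01473²) = 0.03074.
Using z* = 2.576 for 99%, ME = 2.576 × 0.03074 = 0.07919.
p̂₁ − p̂₂ = -0.1380; interval -0.1380 ± 0.07919 gives (-0.2172, -0.0588).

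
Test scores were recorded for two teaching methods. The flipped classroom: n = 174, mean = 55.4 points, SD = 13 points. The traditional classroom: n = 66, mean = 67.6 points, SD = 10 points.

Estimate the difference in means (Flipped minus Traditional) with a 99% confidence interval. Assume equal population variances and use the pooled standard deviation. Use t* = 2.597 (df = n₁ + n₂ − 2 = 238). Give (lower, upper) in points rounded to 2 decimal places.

(-16.80, -7.60)

s_p = √[((n₁−1)s₁² + (n₂−1)s₂²)/(n₁+n₂−2)] = √[(173·13² + 65·10²)/238] = 12.2538.
SE = 12.2538·√(1/174 + 1/66) = 1.7715.
With t* = 2.597, margin = 2.597 × 1.7715 = 4.6006.
x̄₁ − x̄₂ = 55.4 − 67.6 = -12.2000; interval -12.2000 ± 4.6006 = (-16.80, -7.60).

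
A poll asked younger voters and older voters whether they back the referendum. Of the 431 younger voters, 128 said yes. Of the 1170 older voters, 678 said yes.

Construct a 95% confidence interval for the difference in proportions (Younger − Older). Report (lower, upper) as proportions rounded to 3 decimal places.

(-0.334, -0.231)

First, p̂₁ = 128/431 = 0.2970; p̂₂ = 678/1170 = 0.5795.
The two standard errors are √(0.2970×0.7030/431) = 0.02201 and √(0.5795×0.4205/1170) = 0.01443.
Because the samples are independent, SE_diff = √(0.02201² + 0.01443²) = 0.02632.
Using z* = 1.960 for 95%, ME = 1.960 × 0.02632 = 0.05159.
p̂₁ − p̂₂ = -0.2825; interval -0.2825 ± 0.05159 gives (-0.334, -0.231).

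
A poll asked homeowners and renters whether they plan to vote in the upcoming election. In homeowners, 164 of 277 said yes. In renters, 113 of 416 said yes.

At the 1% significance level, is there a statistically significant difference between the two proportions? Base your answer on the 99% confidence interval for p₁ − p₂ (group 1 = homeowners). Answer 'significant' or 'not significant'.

Sample proportions: 164/277 = 0.5921, 113/416 = 0.2716.
Each SE is √(p̂(1−p̂)/n): √(0.5921·0.4079/277) = 0.02953 and √(0.2716·0.7284/416) = 0.02181.
SE(p̂₁ − p̂₂) = √(SE₁² + SE₂²) = √(0.0008720209 + 0.0004756761) = 0.03671, since the two samples are independent.
At 99% confidence z* = 2.576; margin = 2.576 × 0.03671 = 0.09456.
The difference is 0.5921 − 0.2716 = 0.3205, so the interval is 0.3205 ± 0.09456 = (0.22594, 0.41506).
The interval (0.22594, 0.41506) does not contain 0, so the difference is significant.

significant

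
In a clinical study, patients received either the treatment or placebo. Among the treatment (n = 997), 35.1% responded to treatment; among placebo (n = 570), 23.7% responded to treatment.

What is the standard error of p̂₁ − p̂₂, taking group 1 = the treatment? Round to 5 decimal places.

Each SE is √(p̂(1−p̂)/n): √(0.3510·0.6490/997) = 0.01512 and √(0.2370·0.7630/570) = 0.01781.
SE(p̂₁ − p̂₂) = √(SE₁² + SE₂²) = √(0.0002286144 + 0.0003171961) = 0.02336, since the two samples are independent.

0.02336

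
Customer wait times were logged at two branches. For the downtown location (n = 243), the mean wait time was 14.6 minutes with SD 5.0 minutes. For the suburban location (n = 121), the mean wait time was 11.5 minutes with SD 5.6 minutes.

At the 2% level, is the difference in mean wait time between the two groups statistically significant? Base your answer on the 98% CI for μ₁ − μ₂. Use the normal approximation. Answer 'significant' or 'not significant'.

Standard errors of each mean: 5.0/√243 = 0.3208 and 5.6/√121 = 0.5091.
SE(x̄₁ − x̄₂) = √(0.3208² + 0.5091²) = 0.6017 for independent samples with unequal variances.
With z* = 2.326, the margin is 2.326 × 0.6017 = 1.3996.
x̄₁ − x̄₂ = 14.6 − 11.5 = 3.1000; the interval is 3.1000 ± 1.3996 = (1.7004, 4.4996).
The interval (1.7004, 4.4996) does not contain 0, so the difference is significant.

significant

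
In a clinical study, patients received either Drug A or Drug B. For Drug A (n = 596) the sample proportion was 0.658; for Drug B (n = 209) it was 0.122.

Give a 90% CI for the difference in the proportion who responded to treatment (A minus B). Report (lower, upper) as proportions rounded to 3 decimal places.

(0.487, 0.585)

SE₁ = √(p̂₁(1−p̂₁)/n₁) = √(0.6580·0.3420/596) = 0.01943; SE₂ = √(0.1220·0.8780/209) = 0.02264.
Independent samples: SE of the difference = √(SE₁² + SE₂²) = √(0.0003775249 + 0.0005125696) = 0.02983.
z* for 90% confidence is 1.645, so the margin of error is 1.645 × 0.02983 = 0.04907.
Point estimate p̂₁ − p̂₂ = 0.6580 − 0.1220 = 0.5360.
0.5360 ± 0.04907 → (0.487, 0.585).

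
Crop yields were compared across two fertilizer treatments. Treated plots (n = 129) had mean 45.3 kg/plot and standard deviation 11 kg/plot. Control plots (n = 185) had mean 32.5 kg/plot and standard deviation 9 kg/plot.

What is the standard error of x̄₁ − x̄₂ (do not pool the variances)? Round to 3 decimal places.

SE₁ = s₁/√n₁ = 11/√129 = 0.9685; SE₂ = 9/√185 = 0.6617.
Independent samples, unequal variances: SE_diff = √(SE₁² + SE₂²) = √(0.93799225 + 0.43784689) = 1.1730.

1.173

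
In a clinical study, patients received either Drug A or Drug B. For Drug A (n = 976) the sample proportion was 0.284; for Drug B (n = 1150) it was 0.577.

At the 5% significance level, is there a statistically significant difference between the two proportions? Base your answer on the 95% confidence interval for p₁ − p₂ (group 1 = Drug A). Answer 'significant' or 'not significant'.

Each SE is √(p̂(1−p̂)/n): √(0.2840·0.7160/976) = 0.01443 and √(0.5770·0.4230/1150) = 0.01457.
SE(p̂₁ − p̂₂) = √(SE₁² + SE₂²) = √(0.0002082249 + 0.0002122849) = 0.02051, since the two samples are independent.
At 95% confidence z* = 1.960; margin = 1.960 × 0.02051 = 0.04020.
The difference is 0.2840 − 0.5770 = -0.2930, so the interval is -0.2930 ± 0.04020 = (-0.33320, -0.25280).
The interval (-0.33320, -0.25280) does not contain 0, so the difference is significant.

significant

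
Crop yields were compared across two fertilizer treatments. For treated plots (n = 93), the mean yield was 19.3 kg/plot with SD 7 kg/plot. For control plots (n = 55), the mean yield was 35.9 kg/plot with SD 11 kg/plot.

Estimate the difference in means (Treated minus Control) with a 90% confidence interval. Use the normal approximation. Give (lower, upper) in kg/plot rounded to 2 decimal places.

(-19.32, -13.88)

Standard errors of each mean: 7/√93 = 0.7259 and 11/√55 = 1.4832.
SE(x̄₁ − x̄₂) = √(0.7259² + 1.4832²) = 1.6513 for independent samples with unequal variances.
With z* = 1.645, the margin is 1.645 × 1.6513 = 2.7164.
x̄₁ − x̄₂ = 19.3 − 35.9 = -16.6000; the interval is -16.6000 ± 2.7164 = (-19.32, -13.88).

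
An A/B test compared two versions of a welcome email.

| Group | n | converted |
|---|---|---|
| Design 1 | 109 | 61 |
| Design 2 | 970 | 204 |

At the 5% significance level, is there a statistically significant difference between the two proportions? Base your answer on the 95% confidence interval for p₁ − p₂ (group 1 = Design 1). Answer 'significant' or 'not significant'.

significant

p̂₁ = 61/109 = 0.5596 and p̂₂ = 204/970 = 0.2103.
SE₁ = √(p̂₁(1−p̂₁)/n₁) = √(0.5596·0.4404/109) = 0.04755; SE₂ = √(0.2103·0.7897/970) = 0.01308.
Independent samples: SE of the difference = √(SE₁² + SE₂²) = √(0.0022610025 + 0.0001710864) = 0.04932.
z* for 95% confidence is 1.960, so the margin of error is 1.960 × 0.04932 = 0.09667.
Point estimate p̂₁ − p̂₂ = 0.5596 − 0.2103 = 0.3493.
0.3493 ± 0.09667 → (0.25263, 0.44597).
The interval (0.25263, 0.44597) does not contain 0, so the difference is significant.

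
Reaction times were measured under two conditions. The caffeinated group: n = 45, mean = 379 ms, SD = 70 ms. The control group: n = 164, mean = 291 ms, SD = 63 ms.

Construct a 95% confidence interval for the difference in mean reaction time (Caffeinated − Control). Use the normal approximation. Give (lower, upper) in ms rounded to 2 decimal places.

SE₁ = s₁/√n₁ = 70/√45 = 10.4350; SE₂ = 63/√164 = 4.9195.
Independent samples, unequal variances: SE_diff = √(SE₁² + SE₂²) = √(108.889225 + 24.20148025) = 11.5365.
z* = 1.960, so margin of error = 1.960 × 11.5365 = 22.6115.
Difference in means = 379 − 291 = 88.0000.
88.0000 ± 22.6115 → (65.39, 110.61).

(65.39, 110.61)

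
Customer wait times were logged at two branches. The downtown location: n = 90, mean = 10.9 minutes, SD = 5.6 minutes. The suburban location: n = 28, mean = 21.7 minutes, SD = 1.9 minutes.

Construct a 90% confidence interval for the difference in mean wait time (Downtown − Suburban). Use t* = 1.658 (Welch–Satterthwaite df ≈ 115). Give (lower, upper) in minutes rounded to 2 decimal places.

(-11.95, -9.65)

SE₁ = s₁/√n₁ = 5.6/√90 = 0.5903; SE₂ = 1.9/√28 = 0.3591.
Independent samples, unequal variances: SE_diff = √(SE₁² + SE₂²) = √(0.34845409 + 0.12895281) = 0.6909.
t* = 1.658, so margin of error = 1.658 × 0.6909 = 1.1455.
Difference in means = 10.9 − 21.7 = -10.8000.
-10.8000 ± 1.1455 → (-11.95, -9.65).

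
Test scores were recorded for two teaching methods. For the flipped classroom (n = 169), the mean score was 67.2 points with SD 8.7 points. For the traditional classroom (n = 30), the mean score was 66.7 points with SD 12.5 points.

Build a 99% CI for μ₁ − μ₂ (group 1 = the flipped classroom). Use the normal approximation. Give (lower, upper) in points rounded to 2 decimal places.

SE₁ = s₁/√n₁ = 8.7/√169 = 0.6692; SE₂ = 12.5/√30 = 2.2822.
Independent samples, unequal variances: SE_diff = √(SE₁² + SE₂²) = √(0.44782864 + 5.20843684) = 2.3783.
z* = 2.576, so margin of error = 2.576 × 2.3783 = 6.1265.
Difference in means = 67.2 − 66.7 = 0.5000.
0.5000 ± 6.1265 → (-5.63, 6.63).

(-5.63, 6.63)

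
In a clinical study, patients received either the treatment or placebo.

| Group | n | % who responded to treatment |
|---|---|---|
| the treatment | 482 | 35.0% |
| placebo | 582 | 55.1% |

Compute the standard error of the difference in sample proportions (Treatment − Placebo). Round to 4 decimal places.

0.0300

Each SE is √(p̂(1−p̂)/n): √(0.3500·0.6500/482) = 0.02173 and √(0.5510·0.4490/582) = 0.02062.
SE(p̂₁ − p̂₂) = √(SE₁² + SE₂²) = √(0.0004721929 + 0.0004251844) = 0.02996, since the two samples are independent.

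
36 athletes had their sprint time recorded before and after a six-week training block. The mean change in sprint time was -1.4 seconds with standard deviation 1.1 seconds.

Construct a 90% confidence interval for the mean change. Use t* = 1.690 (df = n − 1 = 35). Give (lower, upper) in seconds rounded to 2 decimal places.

(-1.71, -1.09)

This is a matched-pairs design, so SE = s_d/√n = 1.1/√36 = 0.1833.
Margin = 1.690 × 0.1833 = 0.3098; the interval is -1.4 ± 0.3098 = (-1.71, -1.09).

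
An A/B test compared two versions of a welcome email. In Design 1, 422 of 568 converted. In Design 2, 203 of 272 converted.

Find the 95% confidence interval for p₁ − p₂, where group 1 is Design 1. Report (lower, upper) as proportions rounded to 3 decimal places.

p̂₁ = 422/568 = 0.7430 and p̂₂ = 203/272 = 0.7463.
SE₁ = √(p̂₁(1−p̂₁)/n₁) = √(0.7430·0.2570/568) = 0.01834; SE₂ = √(0.7463·0.2537/272) = 0.02638.
Independent samples: SE of the difference = √(SE₁² + SE₂²) = √(0.0003363556 + 0.0006959044) = 0.03213.
z* for 95% confidence is 1.960, so the margin of error is 1.960 × 0.03213 = 0.06297.
Point estimate p̂₁ − p̂₂ = 0.7430 − 0.7463 = -0.0033.
-0.0033 ± 0.06297 → (-0.066, 0.060).

(-0.066, 0.060)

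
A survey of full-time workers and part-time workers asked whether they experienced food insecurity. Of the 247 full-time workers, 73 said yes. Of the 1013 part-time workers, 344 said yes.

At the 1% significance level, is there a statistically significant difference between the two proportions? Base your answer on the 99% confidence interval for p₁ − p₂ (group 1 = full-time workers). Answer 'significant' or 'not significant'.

p̂₁ = 73/247 = 0.2955 and p̂₂ = 344/1013 = 0.3396.
SE₁ = √(p̂₁(1−p̂₁)/n₁) = √(0.2955·0.7045/247) = 0.02903; SE₂ = √(0.3396·0.6604/1013) = 0.01488.
Independent samples: SE of the difference = √(SE₁² + SE₂²) = √(0.0008427409 + 0.0002214144) = 0.03262.
z* for 99% confidence is 2.576, so the margin of error is 2.576 × 0.03262 = 0.08403.
Point estimate p̂₁ − p̂₂ = 0.2955 − 0.3396 = -0.0441.
-0.0441 ± 0.08403 → (-0.12813, 0.03993).
The interval (-0.12813, 0.03993) contains 0, so the difference is not significant.

not significant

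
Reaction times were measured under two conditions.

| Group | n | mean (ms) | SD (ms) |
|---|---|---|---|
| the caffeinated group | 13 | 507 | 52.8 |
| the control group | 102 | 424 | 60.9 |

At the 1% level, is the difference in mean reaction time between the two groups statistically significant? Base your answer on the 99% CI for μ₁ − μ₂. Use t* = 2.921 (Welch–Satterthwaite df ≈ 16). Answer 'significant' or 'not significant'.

significant

SE₁ = s₁/√n₁ = 52.8/√13 = 14.6441; SE₂ = 60.9/√102 = 6.0300.
Independent samples, unequal variances: SE_diff = √(SE₁² + SE₂²) = √(214.44966481 + 36.3609) = 15.8370.
t* = 2.921, so margin of error = 2.921 × 15.8370 = 46.2599.
Difference in means = 507 − 424 = 83.0000.
83.0000 ± 46.2599 → (36.7401, 129.2599).
The interval (36.7401, 129.2599) does not contain 0, so the difference is significant.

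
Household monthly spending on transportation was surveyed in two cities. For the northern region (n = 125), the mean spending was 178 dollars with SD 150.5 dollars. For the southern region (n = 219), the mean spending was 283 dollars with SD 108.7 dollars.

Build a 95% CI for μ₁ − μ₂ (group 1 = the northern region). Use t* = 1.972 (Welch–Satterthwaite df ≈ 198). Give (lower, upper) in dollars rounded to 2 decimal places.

(-135.24, -74.76)

SE₁ = s₁/√n₁ = 150.5/√125 = 13.4611; SE₂ = 108.7/√219 = 7.3453.
Independent samples, unequal variances: SE_diff = √(SE₁² + SE₂²) = √(181.20121321 + 53.95343209) = 15.3348.
t* = 1.972, so margin of error = 1.972 × 15.3348 = 30.2402.
Difference in means = 178 − 283 = -105.0000.
-105.0000 ± 30.2402 → (-135.24, -74.76).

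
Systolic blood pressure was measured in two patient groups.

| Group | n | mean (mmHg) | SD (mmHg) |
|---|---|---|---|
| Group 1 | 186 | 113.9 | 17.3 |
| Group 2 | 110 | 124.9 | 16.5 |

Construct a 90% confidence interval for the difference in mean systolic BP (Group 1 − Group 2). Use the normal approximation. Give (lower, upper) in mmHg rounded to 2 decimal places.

SE₁ = s₁/√n₁ = 17.3/√186 = 1.2685; SE₂ = 16.5/√110 = 1.5732.
Independent samples, unequal variances: SE_diff = √(SE₁² + SE₂²) = √(1.60909225 + 2.47495824) = 2.0209.
z* = 1.645, so margin of error = 1.645 × 2.0209 = 3.3244.
Difference in means = 113.9 − 124.9 = -11.0000.
-11.0000 ± 3.3244 → (-14.32, -7.68).

(-14.32, -7.68)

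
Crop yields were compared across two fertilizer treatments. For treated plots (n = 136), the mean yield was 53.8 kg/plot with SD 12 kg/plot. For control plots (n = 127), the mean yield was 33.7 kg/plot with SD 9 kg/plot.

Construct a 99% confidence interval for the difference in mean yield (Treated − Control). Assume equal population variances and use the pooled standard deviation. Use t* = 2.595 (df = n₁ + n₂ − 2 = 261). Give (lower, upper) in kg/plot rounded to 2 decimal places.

(16.69, 23.51)

Pooled variance s_p² = [135·12² + 126·9²] / (136+127−2) = 113.5862, so s_p = 10.6577.
SE_diff = s_p·√(1/n₁ + 1/n₂) = 10.6577·√(1/136 + 1/127) = 1.3151.
t* = 2.595; margin = 2.595 × 1.3151 = 3.4127.
Difference = 53.8 − 33.7 = 20.1000.
20.1000 ± 3.4127 → (16.69, 23.51).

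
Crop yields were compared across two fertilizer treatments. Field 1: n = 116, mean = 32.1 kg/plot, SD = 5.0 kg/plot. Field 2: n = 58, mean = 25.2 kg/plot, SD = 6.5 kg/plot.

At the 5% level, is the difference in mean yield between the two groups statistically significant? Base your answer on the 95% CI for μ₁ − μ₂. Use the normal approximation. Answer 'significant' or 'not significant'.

SE₁ = s₁/√n₁ = 5.0/√116 = 0.4642; SE₂ = 6.5/√58 = 0.8535.
Independent samples, unequal variances: SE_diff = √(SE₁² + SE₂²) = √(0.21548164 + 0.72846225) = 0.9716.
z* = 1.960, so margin of error = 1.960 × 0.9716 = 1.9043.
Difference in means = 32.1 − 25.2 = 6.9000.
6.9000 ± 1.9043 → (4.9957, 8.8043).
The interval (4.9957, 8.8043) does not contain 0, so the difference is significant.

significant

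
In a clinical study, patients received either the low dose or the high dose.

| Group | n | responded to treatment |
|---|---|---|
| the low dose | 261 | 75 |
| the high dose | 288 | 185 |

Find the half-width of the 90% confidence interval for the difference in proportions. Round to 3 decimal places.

Sample proportions: 75/261 = 0.2874, 185/288 = 0.6424.
Each SE is √(p̂(1−p̂)/n): √(0.2874·0.7126/261) = 0.02801 and √(0.6424·0.3576/288) = 0.02824.
SE(p̂₁ − p̂₂) = √(SE₁² + SE₂²) = √(0.0007845601 + 0.0007974976) = 0.03978, since the two samples are independent.
At 90% confidence z* = 1.645; margin = 1.645 × 0.03978 = 0.06544.

0.065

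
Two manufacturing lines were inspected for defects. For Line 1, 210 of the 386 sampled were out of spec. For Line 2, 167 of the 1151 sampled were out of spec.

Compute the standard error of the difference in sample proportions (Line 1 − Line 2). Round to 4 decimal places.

0.0274

First, p̂₁ = 210/386 = 0.5440; p̂₂ = 167/1151 = 0.1451.
The two standard errors are √(0.5440×0.4560/386) = 0.02535 and √(0.1451×0.8549/1151) = 0.01038.
Because the samples are independent, SE_diff = √(0.02535² + 0.01038²) = 0.02739.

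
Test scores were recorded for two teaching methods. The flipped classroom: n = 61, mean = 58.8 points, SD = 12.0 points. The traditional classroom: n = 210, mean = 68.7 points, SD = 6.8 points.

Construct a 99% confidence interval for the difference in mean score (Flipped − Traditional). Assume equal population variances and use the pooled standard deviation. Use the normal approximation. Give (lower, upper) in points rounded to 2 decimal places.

(-12.99, -6.81)

Pooled variance s_p² = [60·12.0² + 209·6.8²] / (61+210−2) = 68.0452, so s_p = 8.2490.
SE_diff = s_p·√(1/n₁ + 1/n₂) = 8.2490·√(1/61 + 1/210) = 1.1998.
z* = 2.576; margin = 2.576 × 1.1998 = 3.0907.
Difference = 58.8 − 68.7 = -9.9000.
-9.9000 ± 3.0907 → (-12.99, -6.81).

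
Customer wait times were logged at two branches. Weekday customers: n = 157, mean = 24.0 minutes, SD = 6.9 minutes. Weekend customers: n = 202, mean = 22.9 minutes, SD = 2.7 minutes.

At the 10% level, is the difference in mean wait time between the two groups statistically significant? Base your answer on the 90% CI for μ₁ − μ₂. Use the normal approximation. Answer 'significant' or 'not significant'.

Per-group SEs: s₁/√n₁ = 6.9/√157 = 0.5507, s₂/√n₂ = 2.7/√202 = 0.1900.
Unpooled SE of the difference: √(0.30327049 + 0.0361) = 0.5826.
Margin of error = z* · SE = 1.645 × 0.5826 = 0.9584.
x̄₁ − x̄₂ = 24.0 − 22.9 = 1.1000.
CI: 1.1000 ± 0.9584 = (0.1416, 2.0584).
The interval (0.1416, 2.0584) does not contain 0, so the difference is significant.

significant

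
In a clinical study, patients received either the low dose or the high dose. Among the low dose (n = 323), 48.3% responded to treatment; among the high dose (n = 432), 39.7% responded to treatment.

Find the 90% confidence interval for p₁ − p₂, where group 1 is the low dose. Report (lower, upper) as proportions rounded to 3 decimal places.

SE₁ = √(p̂₁(1−p̂₁)/n₁) = √(0.4830·0.5170/323) = 0.02780; SE₂ = √(0.3970·0.6030/432) = 0.02354.
Independent samples: SE of the difference = √(SE₁² + SE₂²) = √(0.00077284 + 0.0005541316) = 0.03643.
z* for 90% confidence is 1.645, so the margin of error is 1.645 × 0.03643 = 0.05993.
Point estimate p̂₁ − p̂₂ = 0.4830 − 0.3970 = 0.0860.
0.0860 ± 0.05993 → (0.026, 0.146).

(0.026, 0.146)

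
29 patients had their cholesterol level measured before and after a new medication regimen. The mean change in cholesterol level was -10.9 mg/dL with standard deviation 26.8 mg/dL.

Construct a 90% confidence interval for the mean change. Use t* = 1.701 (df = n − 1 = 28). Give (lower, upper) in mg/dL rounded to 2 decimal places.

This is a matched-pairs design, so SE = s_d/√n = 26.8/√29 = 4.9766.
Margin = 1.701 × 4.9766 = 8.4652; the interval is -10.9 ± 8.4652 = (-19.37, -2.43).

(-19.37, -2.43)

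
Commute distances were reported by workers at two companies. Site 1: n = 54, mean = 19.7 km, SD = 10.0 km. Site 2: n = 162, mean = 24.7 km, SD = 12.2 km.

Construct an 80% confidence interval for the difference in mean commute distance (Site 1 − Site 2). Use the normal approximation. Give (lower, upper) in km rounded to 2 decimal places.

(-7.13, -2.87)

Standard errors of each mean: 10.0/√54 = 1.3608 and 12.2/√162 = 0.9585.
SE(x̄₁ − x̄₂) = √(1.3608² + 0.9585²) = 1.6645 for independent samples with unequal variances.
With z* = 1.282, the margin is 1.282 × 1.6645 = 2.1339.
x̄₁ − x̄₂ = 19.7 − 24.7 = -5.0000; the interval is -5.0000 ± 2.1339 = (-7.13, -2.87).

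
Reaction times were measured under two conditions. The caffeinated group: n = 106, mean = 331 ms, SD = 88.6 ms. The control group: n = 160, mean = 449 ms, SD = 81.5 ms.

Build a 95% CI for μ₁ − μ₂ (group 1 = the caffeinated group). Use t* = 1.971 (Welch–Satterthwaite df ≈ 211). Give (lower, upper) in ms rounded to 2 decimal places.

SE₁ = s₁/√n₁ = 88.6/√106 = 8.6056; SE₂ = 81.5/√160 = 6.4431.
Independent samples, unequal variances: SE_diff = √(SE₁² + SE₂²) = √(74.05635136 + 41.51353761) = 10.7503.
t* = 1.971, so margin of error = 1.971 × 10.7503 = 21.1888.
Difference in means = 331 − 449 = -118.0000.
-118.0000 ± 21.1888 → (-139.19, -96.81).

(-139.19, -96.81)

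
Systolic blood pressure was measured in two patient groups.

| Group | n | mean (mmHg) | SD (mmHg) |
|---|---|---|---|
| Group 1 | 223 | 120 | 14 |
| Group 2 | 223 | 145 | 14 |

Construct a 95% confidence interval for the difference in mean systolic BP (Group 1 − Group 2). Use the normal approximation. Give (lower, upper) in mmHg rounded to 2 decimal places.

(-27.60, -22.40)

Per-group SEs: s₁/√n₁ = 14/√223 = 0.9375, s₂/√n₂ = 14/√223 = 0.9375.
Unpooled SE of the difference: √(0.87890625 + 0.87890625) = 1.3258.
Margin of error = z* · SE = 1.960 × 1.3258 = 2.5986.
x̄₁ − x̄₂ = 120 − 145 = -25.0000.
CI: -25.0000 ± 2.5986 = (-27.60, -22.40).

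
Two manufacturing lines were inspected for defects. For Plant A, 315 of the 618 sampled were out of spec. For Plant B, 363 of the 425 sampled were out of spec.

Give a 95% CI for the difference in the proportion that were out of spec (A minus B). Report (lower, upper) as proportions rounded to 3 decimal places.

p̂₁ = 315/618 = 0.5097 and p̂₂ = 363/425 = 0.8541.
SE₁ = √(p̂₁(1−p̂₁)/n₁) = √(0.5097·0.4903/618) = 0.02011; SE₂ = √(0.8541·0.1459/425) = 0.01712.
Independent samples: SE of the difference = √(SE₁² + SE₂²) = √(0.0004044121 + 0.0002930944) = 0.02641.
z* for 95% confidence is 1.960, so the margin of error is 1.960 × 0.02641 = 0.05176.
Point estimate p̂₁ − p̂₂ = 0.5097 − 0.8541 = -0.3444.
-0.3444 ± 0.05176 → (-0.396, -0.293).

(-0.396, -0.293)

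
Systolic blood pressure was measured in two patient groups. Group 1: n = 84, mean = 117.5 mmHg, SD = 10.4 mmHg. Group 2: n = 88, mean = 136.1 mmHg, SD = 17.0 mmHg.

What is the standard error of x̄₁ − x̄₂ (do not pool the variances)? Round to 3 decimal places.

2.138

Per-group SEs: s₁/√n₁ = 10.4/√84 = 1.1347, s₂/√n₂ = 17.0/√88 = 1.8122.
Unpooled SE of the difference: √(1.28754409 + 3.28406884) = 2.1381.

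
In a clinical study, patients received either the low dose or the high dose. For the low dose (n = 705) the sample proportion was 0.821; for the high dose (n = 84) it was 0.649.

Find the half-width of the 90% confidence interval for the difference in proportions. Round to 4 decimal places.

Each SE is √(p̂(1−p̂)/n): √(0.8210·0.1790/705) = 0.01444 and √(0.6490·0.3510/84) = 0.05208.
SE(p̂₁ − p̂₂) = √(SE₁² + SE₂²) = √(0.0002085136 + 0.0027123264) = 0.05404, since the two samples are independent.
At 90% confidence z* = 1.645; margin = 1.645 × 0.05404 = 0.08890.

0.0889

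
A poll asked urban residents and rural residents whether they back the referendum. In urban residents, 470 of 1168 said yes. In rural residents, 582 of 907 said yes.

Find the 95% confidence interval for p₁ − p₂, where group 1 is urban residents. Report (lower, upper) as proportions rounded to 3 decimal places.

(-0.281, -0.197)

First, p̂₁ = 470/1168 = 0.4024; p̂₂ = 582/907 = 0.6417.
The two standard errors are √(0.4024×0.5976/1168) = 0.01435 and √(0.6417×0.3583/907) = 0.01592.
Because the samples are independent, SE_diff = √(0.01435² + 0.01592²) = 0.02143.
Using z* = 1.960 for 95%, ME = 1.960 × 0.02143 = 0.04200.
p̂₁ − p̂₂ = -0.2393; interval -0.2393 ± 0.04200 gives (-0.281, -0.197).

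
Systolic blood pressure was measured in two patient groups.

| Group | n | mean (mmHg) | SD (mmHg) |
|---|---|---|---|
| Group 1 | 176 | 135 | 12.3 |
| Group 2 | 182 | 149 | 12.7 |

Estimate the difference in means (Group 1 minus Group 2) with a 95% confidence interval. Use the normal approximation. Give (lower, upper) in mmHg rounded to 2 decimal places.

Per-group SEs: s₁/√n₁ = 12.3/√176 = 0.9271, s₂/√n₂ = 12.7/√182 = 0.9414.
Unpooled SE of the difference: √(0.85951441 + 0.88623396) = 1.3213.
Margin of error = z* · SE = 1.960 × 1.3213 = 2.5897.
x̄₁ − x̄₂ = 135 − 149 = -14.0000.
CI: -14.0000 ± 2.5897 = (-16.59, -11.41).

(-16.59, -11.41)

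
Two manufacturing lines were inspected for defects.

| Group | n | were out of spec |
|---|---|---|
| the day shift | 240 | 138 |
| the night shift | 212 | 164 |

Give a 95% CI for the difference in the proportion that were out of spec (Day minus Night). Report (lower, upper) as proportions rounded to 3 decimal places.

(-0.283, -0.114)

First, p̂₁ = 138/240 = 0.5750; p̂₂ = 164/212 = 0.7736.
The two standard errors are √(0.5750×0.4250/240) = 0.03191 and √(0.7736×0.2264/212) = 0.02874.
Because the samples are independent, SE_diff = √(0.03191² + 0.02874²) = 0.04294.
Using z* = 1.960 for 95%, ME = 1.960 × 0.04294 = 0.08416.
p̂₁ − p̂₂ = -0.1986; interval -0.1986 ± 0.08416 gives (-0.283, -0.114).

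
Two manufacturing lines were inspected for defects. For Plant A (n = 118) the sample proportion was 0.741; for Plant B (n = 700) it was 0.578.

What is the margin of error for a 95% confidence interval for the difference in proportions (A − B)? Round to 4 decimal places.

0.0871

Each SE is √(p̂(1−p̂)/n): √(0.7410·0.2590/118) = 0.04033 and √(0.5780·0.4220/700) = 0.01867.
SE(p̂₁ − p̂₂) = √(SE₁² + SE₂²) = √(0.0016265089 + 0.0003485689) = 0.04444, since the two samples are independent.
At 95% confidence z* = 1.960; margin = 1.960 × 0.04444 = 0.08710.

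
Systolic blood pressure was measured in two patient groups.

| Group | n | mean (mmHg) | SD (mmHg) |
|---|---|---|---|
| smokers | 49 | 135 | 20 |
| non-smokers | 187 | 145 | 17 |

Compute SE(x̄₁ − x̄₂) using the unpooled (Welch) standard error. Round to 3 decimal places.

3.116

SE₁ = s₁/√n₁ = 20/√49 = 2.8571; SE₂ = 17/√187 = 1.2432.
Independent samples, unequal variances: SE_diff = √(SE₁² + SE₂²) = √(8.16302041 + 1.54554624) = 3.1159.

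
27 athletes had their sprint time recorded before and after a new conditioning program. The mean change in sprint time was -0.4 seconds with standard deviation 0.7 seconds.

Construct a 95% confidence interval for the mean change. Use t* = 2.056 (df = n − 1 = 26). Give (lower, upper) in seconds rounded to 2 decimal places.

(-0.68, -0.12)

Paired design: SE = s_d/√n = 0.7/√27 = 0.1347.
t* = 2.056; margin of error = 2.056 × 0.1347 = 0.2769.
-0.4 ± 0.2769 → (-0.68, -0.12).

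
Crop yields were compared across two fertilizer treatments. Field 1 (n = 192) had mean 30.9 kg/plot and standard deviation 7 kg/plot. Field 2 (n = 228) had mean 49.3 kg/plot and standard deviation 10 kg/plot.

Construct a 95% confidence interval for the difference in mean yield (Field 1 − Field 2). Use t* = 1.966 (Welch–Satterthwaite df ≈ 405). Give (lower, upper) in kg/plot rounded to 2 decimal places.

Standard errors of each mean: 7/√192 = 0.5052 and 10/√228 = 0.6623.
SE(x̄₁ − x̄₂) = √(0.5052² + 0.6623²) = 0.8330 for independent samples with unequal variances.
With t* = 1.966, the margin is 1.966 × 0.8330 = 1.6377.
x̄₁ − x̄₂ = 30.9 − 49.3 = -18.4000; the interval is -18.4000 ± 1.6377 = (-20.04, -16.76).

(-20.04, -16.76)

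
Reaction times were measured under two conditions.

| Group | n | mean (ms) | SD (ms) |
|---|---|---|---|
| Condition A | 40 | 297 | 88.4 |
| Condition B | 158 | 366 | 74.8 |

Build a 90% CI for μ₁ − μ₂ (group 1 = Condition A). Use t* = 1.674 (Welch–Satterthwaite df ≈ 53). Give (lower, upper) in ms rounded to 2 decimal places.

Standard errors of each mean: 88.4/√40 = 13.9773 and 74.8/√158 = 5.9508.
SE(x̄₁ − x̄₂) = √(13.9773² + 5.9508²) = 15.1913 for independent samples with unequal variances.
With t* = 1.674, the margin is 1.674 × 15.1913 = 25.4302.
x̄₁ − x̄₂ = 297 − 366 = -69.0000; the interval is -69.0000 ± 25.4302 = (-94.43, -43.57).

(-94.43, -43.57)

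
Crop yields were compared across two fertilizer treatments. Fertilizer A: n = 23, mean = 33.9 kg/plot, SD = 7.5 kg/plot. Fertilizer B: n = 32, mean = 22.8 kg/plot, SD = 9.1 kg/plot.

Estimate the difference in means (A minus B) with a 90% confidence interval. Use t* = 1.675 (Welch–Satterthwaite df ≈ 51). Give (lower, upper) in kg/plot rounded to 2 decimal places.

(7.34, 14.86)

SE₁ = s₁/√n₁ = 7.5/√23 = 1.5639; SE₂ = 9.1/√32 = 1.6087.
Independent samples, unequal variances: SE_diff = √(SE₁² + SE₂²) = √(2.44578321 + 2.58791569) = 2.2436.
t* = 1.675, so margin of error = 1.675 × 2.2436 = 3.7580.
Difference in means = 33.9 − 22.8 = 11.1000.
11.1000 ± 3.7580 → (7.34, 14.86).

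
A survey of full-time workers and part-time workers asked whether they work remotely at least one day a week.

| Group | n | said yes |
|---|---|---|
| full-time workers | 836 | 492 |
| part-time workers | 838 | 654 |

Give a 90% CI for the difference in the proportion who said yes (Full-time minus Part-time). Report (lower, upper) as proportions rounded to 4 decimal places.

(-0.2285, -0.1553)

First, p̂₁ = 492/836 = 0.5885; p̂₂ = 654/838 = 0.7804.
The two standard errors are √(0.5885×0.4115/836) = 0.01702 and √(0.7804×0.2196/838) = 0.01430.
Because the samples are independent, SE_diff = √(0.01702² + 0.01430²) = 0.02223.
Using z* = 1.645 for 90%, ME = 1.645 × 0.02223 = 0.03657.
p̂₁ − p̂₂ = -0.1919; interval -0.1919 ± 0.03657 gives (-0.2285, -0.1553).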